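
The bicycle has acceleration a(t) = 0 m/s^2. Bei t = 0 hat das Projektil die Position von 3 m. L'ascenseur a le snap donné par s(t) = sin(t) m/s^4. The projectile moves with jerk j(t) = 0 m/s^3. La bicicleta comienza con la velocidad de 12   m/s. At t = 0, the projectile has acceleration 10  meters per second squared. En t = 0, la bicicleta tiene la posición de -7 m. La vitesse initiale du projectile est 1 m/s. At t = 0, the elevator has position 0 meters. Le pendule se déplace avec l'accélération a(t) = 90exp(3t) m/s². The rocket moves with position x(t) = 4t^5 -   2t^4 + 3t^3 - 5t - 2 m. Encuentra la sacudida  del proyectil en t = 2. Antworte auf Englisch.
From the given jerk equation j(t) = 0, we substitute t = 2 to get j = 0.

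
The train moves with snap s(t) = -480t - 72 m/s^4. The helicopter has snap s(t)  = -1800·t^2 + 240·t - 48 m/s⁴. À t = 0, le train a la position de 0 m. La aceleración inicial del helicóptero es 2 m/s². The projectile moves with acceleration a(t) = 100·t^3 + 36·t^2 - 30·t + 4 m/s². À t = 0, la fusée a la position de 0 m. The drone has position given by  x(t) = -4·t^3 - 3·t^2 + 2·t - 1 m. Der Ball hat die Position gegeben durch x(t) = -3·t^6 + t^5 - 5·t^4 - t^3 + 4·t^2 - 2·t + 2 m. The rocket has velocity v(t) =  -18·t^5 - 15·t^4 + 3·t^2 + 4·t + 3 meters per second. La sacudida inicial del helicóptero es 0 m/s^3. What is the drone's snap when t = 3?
We must differentiate our position equation x(t) = -4·t^3 - 3·t^2 + 2·t - 1 4 times. Differentiating position, we get velocity: v(t) = -12·t^2 - 6·t + 2. The derivative of velocity gives acceleration: a(t) = -24·t - 6. Taking d/dt of a(t), we find j(t) = -24. The derivative of jerk gives snap: s(t) = 0. Using s(t) = 0 and substituting t = 3, we find s = 0.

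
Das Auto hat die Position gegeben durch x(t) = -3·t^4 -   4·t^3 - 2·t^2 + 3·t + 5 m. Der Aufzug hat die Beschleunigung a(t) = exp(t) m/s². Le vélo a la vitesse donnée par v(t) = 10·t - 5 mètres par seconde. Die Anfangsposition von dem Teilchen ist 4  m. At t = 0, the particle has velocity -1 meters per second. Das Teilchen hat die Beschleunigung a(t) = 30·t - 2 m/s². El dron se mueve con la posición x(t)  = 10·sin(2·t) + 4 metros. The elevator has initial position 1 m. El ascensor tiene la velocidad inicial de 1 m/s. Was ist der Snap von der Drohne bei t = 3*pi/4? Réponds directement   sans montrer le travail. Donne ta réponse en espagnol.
En t = 3*pi/4, s = -160.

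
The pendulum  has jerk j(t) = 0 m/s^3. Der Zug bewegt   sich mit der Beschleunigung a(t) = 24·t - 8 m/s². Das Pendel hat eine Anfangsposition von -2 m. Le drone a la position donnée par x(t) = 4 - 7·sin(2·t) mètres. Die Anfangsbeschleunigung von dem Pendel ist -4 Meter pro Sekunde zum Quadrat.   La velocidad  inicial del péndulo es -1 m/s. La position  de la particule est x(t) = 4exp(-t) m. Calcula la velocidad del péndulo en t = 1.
Necesitamos integrar nuestra ecuación de la sacudida j(t) = 0 2 veces. Integrando la sacudida y usando la condición inicial a(0) = -4, obtenemos a(t) = -4. La integral de la aceleración, con v(0) = -1, da la velocidad: v(t) = -4·t - 1. Tenemos la velocidad v(t) = -4·t - 1. Sustituyendo t = 1: v(1) = -5.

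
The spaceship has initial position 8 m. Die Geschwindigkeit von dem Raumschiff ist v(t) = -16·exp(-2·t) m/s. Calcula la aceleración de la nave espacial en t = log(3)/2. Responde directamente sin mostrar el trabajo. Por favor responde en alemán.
a(log(3)/2) = 32/3.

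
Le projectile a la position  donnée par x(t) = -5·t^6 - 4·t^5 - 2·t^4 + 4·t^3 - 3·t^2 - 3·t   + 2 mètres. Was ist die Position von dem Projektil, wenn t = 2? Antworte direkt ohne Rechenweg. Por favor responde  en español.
La posición en t = 2 es x = -464.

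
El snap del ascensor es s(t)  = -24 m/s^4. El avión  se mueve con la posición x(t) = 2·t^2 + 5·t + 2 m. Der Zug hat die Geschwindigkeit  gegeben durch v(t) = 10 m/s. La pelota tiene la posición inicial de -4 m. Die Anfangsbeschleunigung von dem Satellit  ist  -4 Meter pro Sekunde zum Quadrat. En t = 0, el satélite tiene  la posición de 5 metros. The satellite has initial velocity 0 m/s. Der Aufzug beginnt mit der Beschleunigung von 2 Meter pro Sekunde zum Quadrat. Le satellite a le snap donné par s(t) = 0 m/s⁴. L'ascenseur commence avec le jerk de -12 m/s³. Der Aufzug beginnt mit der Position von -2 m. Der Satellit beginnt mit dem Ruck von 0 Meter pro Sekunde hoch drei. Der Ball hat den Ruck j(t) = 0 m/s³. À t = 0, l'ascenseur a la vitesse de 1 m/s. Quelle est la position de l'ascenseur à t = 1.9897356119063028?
Nous devons trouver la primitive de notre équation du snap s(t) = -24 4 fois. L'intégrale du snap, avec j(0) = -12, donne le jerk: j(t) = -24·t - 12. En intégrant le jerk et en utilisant la condition initiale a(0) = 2, nous obtenons a(t) = -12·t^2 - 12·t + 2. La primitive de l'accélération, avec v(0) = 1, donne la vitesse: v(t) = -4·t^3 - 6·t^2 + 2·t + 1. L'intégrale de la vitesse, avec x(0) = -2, donne la position: x(t) = -t^4 - 2·t^3 + t^2 + t - 2. Nous avons la position x(t) = -t^4 - 2·t^3 + t^2 + t - 2. En substituant t = 1.9897356119063028: x(1.9897356119063028) = -27.4801929222051.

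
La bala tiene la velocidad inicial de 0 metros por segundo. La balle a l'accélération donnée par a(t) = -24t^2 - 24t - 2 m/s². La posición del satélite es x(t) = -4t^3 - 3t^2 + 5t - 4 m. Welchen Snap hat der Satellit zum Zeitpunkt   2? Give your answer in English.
We must differentiate our position equation x(t) = -4·t^3 - 3·t^2 + 5·t - 4 4 times. Taking d/dt of x(t), we find v(t) = -12·t^2 - 6·t + 5. Differentiating velocity, we get acceleration: a(t) = -24·t - 6. Differentiating acceleration, we get jerk: j(t) = -24. Taking d/dt of j(t), we find s(t) = 0. Using s(t) = 0 and substituting t = 2, we find s = 0.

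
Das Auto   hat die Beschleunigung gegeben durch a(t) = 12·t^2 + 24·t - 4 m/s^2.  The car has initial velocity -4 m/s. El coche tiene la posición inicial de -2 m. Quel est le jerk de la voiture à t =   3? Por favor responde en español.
Partiendo de la aceleración a(t) = 12·t^2 + 24·t - 4, tomamos 1 derivada. Tomando d/dt de a(t), encontramos j(t) = 24·t + 24. De la ecuación de la sacudida j(t) = 24·t + 24, sustituimos t = 3 para obtener j = 96.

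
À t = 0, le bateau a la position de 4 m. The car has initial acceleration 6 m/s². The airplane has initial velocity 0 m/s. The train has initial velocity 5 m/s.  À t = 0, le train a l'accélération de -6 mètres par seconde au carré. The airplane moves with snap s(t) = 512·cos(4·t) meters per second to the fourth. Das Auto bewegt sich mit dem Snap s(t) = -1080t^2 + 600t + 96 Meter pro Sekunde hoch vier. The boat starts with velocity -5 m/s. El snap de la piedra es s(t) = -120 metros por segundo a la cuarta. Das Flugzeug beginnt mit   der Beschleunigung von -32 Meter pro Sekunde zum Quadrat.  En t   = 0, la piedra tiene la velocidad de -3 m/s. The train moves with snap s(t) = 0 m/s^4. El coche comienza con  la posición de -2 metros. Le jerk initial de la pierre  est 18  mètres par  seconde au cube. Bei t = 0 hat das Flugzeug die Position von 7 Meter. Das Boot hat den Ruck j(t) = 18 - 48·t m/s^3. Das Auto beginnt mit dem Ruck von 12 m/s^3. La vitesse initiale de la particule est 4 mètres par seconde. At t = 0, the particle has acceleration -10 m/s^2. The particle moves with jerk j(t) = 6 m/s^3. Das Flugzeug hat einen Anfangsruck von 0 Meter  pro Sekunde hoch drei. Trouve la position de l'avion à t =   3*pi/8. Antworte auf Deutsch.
Wir müssen unsere Gleichung für den Snap s(t) = 512·cos(4·t) 4-mal integrieren. Die Stammfunktion von dem Snap, mit j(0) = 0, ergibt den Ruck: j(t) = 128·sin(4·t). Durch Integration von dem Ruck und Verwendung der Anfangsbedingung a(0) = -32, erhalten wir a(t) = -32·cos(4·t). Durch Integration von der Beschleunigung und Verwendung der Anfangsbedingung v(0) = 0, erhalten wir v(t) = -8·sin(4·t). Mit ∫v(t)dt und Anwendung von x(0) = 7, finden wir x(t) = 2·cos(4·t) + 5. Aus der Gleichung für die Position x(t) = 2·cos(4·t) + 5, setzen wir t = 3*pi/8 ein und erhalten x = 5.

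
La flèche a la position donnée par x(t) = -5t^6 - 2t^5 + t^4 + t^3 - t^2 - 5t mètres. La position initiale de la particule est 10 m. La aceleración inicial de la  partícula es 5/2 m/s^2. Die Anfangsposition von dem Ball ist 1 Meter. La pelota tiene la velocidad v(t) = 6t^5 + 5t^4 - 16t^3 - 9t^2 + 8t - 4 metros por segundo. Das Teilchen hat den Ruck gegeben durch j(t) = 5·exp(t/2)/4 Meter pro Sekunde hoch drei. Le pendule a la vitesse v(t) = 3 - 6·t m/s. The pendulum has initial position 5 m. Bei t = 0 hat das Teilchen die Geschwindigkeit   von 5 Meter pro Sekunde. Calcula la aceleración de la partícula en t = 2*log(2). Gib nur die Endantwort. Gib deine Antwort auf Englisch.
The acceleration at t = 2*log(2) is a = 5.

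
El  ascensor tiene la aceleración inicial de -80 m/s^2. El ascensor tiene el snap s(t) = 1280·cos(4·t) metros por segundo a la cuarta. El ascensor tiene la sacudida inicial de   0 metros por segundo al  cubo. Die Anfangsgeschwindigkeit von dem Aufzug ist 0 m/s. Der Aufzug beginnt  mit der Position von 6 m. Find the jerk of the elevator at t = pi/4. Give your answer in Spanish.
Para resolver esto, necesitamos tomar 1 antiderivada de nuestra ecuación del snap s(t) = 1280·cos(4·t). La antiderivada del snap, con j(0) = 0, da la sacudida: j(t) = 320·sin(4·t). De la ecuación de la sacudida j(t) = 320·sin(4·t), sustituimos t = pi/4 para obtener j = 0.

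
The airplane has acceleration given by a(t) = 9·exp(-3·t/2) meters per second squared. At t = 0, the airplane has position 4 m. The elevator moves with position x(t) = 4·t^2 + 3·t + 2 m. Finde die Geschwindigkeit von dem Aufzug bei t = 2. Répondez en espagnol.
Partiendo de la posición x(t) = 4·t^2 + 3·t + 2, tomamos 1 derivada. Tomando d/dt de x(t), encontramos v(t) = 8·t + 3. Tenemos la velocidad v(t) = 8·t + 3. Sustituyendo t = 2: v(2) = 19.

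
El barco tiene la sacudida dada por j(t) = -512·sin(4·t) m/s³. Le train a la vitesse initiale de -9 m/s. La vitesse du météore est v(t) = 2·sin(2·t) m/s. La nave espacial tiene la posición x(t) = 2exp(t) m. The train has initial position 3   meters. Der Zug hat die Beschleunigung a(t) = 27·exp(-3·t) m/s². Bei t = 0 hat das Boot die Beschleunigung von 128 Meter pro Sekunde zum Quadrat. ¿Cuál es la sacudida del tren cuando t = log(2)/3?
Para resolver esto, necesitamos tomar 1 derivada de nuestra ecuación de la aceleración a(t) = 27·exp(-3·t). La derivada de la aceleración da la sacudida: j(t) = -81·exp(-3·t). Tenemos la sacudida j(t) = -81·exp(-3·t). Sustituyendo t = log(2)/3: j(log(2)/3) = -81/2.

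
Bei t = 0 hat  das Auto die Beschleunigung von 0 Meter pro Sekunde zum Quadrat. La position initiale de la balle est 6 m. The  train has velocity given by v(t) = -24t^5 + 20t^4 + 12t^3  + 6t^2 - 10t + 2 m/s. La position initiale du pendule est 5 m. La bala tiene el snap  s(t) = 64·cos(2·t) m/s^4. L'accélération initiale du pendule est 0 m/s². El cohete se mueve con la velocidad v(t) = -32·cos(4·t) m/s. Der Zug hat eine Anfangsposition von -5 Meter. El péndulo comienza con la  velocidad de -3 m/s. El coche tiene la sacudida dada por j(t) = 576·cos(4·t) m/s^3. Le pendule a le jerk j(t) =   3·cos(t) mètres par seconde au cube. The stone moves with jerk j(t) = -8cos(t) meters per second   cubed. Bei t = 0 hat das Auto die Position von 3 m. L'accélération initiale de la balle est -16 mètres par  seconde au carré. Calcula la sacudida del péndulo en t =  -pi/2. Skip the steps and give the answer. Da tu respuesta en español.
La sacudida en t = -pi/2 es j = 0.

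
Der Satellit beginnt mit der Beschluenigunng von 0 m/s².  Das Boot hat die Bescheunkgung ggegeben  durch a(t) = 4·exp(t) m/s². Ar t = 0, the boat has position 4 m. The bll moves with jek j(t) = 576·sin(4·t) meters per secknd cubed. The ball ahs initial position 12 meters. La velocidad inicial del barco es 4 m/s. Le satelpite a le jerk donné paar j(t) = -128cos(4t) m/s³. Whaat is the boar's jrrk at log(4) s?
To solve this, we need to take 1 derivative of our acceleration equation a(t) = 4·exp(t). The derivative of acceleration gives jerk: j(t) = 4·exp(t). We have jerk j(t) = 4·exp(t). Substituting t = log(4): j(log(4)) = 16.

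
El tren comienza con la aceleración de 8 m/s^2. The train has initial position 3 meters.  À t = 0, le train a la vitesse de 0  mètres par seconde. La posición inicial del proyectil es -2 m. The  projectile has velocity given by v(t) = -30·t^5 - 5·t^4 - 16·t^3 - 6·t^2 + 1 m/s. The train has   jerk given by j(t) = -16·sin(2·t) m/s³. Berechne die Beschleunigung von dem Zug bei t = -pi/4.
Wir müssen unsere Gleichung für den Ruck j(t) = -16·sin(2·t) 1-mal integrieren. Mit ∫j(t)dt und Anwendung von a(0) = 8, finden wir a(t) = 8·cos(2·t). Wir haben die Beschleunigung a(t) = 8·cos(2·t). Durch Einsetzen von t = -pi/4: a(-pi/4) = 0.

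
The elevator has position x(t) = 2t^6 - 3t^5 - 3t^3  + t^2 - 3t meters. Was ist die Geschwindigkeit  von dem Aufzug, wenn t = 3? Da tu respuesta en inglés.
We must differentiate our position equation x(t) = 2·t^6 - 3·t^5 - 3·t^3 + t^2 - 3·t 1 time. Differentiating position, we get velocity: v(t) = 12·t^5 - 15·t^4 - 9·t^2 + 2·t - 3. We have velocity v(t) = 12·t^5 - 15·t^4 - 9·t^2 + 2·t - 3. Substituting t = 3: v(3) = 1623.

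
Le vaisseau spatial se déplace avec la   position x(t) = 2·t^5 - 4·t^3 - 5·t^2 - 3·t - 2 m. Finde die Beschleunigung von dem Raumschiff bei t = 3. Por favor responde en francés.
Nous devons dériver notre équation de la position x(t) = 2·t^5 - 4·t^3 - 5·t^2 - 3·t - 2 2 fois. La dérivée de la position donne la vitesse: v(t) = 10·t^4 - 12·t^2 - 10·t - 3. La dérivée de la vitesse donne l'accélération: a(t) = 40·t^3 - 24·t - 10. Nous avons l'accélération a(t) = 40·t^3 - 24·t - 10. En substituant t = 3: a(3) = 998.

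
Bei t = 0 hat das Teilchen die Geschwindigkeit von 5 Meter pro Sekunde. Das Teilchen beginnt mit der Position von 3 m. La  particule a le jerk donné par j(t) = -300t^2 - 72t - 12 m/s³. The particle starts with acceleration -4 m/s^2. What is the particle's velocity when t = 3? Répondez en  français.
Pour résoudre ceci, nous devons prendre 2 intégrales de notre équation du jerk j(t) = -300·t^2 - 72·t - 12. L'intégrale du jerk est l'accélération. En utilisant a(0) = -4, nous obtenons a(t) = -100·t^3 - 36·t^2 - 12·t - 4. En prenant ∫a(t)dt et en appliquant v(0) = 5, nous trouvons v(t) = -25·t^4 - 12·t^3 - 6·t^2 - 4·t + 5. De l'équation de la vitesse v(t) = -25·t^4 - 12·t^3 - 6·t^2 - 4·t + 5, nous substituons t = 3 pour obtenir v = -2410.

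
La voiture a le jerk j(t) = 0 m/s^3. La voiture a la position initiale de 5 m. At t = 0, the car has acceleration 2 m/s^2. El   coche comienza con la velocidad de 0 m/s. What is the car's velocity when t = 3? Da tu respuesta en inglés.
Starting from jerk j(t) = 0, we take 2 integrals. Integrating jerk and using the initial condition a(0) = 2, we get a(t) = 2. The integral of acceleration is velocity. Using v(0) = 0, we get v(t) = 2·t. From the given velocity equation v(t) = 2·t, we substitute t = 3 to get v = 6.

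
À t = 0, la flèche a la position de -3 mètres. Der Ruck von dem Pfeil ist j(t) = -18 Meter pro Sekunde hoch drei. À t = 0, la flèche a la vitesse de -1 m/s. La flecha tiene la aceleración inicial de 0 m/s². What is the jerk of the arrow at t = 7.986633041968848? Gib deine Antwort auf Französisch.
De l'équation du jerk j(t) = -18, nous substituons t = 7.986633041968848 pour obtenir j = -18.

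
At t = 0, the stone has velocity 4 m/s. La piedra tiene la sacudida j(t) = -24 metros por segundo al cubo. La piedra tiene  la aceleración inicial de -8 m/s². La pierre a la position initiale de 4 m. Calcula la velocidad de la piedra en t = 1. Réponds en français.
En partant du jerk j(t) = -24, nous prenons 2 intégrales. En prenant ∫j(t)dt et en appliquant a(0) = -8, nous trouvons a(t) = -24·t - 8. En prenant ∫a(t)dt et en appliquant v(0) = 4, nous trouvons v(t) = -12·t^2 - 8·t + 4. Nous avons la vitesse v(t) = -12·t^2 - 8·t + 4. En substituant t = 1: v(1) = -16.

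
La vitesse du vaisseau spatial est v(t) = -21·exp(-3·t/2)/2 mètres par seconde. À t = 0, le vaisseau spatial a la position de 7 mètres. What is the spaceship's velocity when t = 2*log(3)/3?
From the given velocity equation v(t) = -21·exp(-3·t/2)/2, we substitute t = 2*log(3)/3 to get v = -7/2.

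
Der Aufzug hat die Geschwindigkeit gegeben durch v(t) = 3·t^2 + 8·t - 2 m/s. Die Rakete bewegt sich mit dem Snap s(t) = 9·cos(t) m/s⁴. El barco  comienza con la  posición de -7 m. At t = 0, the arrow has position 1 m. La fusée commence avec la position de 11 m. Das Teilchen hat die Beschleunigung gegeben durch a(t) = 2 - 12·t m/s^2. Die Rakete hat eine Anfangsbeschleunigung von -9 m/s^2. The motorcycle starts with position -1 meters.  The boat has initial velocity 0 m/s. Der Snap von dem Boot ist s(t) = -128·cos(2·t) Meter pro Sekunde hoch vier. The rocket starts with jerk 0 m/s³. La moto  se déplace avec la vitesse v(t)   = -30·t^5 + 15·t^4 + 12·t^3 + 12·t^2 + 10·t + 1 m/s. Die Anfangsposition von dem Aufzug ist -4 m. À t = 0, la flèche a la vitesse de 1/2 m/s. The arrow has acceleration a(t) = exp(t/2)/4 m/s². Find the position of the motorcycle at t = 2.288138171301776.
We must find the integral of our velocity equation v(t) = -30·t^5 + 15·t^4 + 12·t^3 + 12·t^2 + 10·t + 1 1 time. Finding the antiderivative of v(t) and using x(0) = -1: x(t) = -5·t^6 + 3·t^5 + 3·t^4 + 4·t^3 + 5·t^2 + t - 1. From the given position equation x(t) = -5·t^6 + 3·t^5 + 3·t^4 + 4·t^3 + 5·t^2 + t - 1, we substitute t = 2.288138171301776 to get x = -371.787761646950.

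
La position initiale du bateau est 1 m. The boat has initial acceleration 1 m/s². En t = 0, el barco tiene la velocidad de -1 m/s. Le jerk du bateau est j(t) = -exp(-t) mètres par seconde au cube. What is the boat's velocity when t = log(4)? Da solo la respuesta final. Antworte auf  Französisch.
À t = log(4), v = -1/4.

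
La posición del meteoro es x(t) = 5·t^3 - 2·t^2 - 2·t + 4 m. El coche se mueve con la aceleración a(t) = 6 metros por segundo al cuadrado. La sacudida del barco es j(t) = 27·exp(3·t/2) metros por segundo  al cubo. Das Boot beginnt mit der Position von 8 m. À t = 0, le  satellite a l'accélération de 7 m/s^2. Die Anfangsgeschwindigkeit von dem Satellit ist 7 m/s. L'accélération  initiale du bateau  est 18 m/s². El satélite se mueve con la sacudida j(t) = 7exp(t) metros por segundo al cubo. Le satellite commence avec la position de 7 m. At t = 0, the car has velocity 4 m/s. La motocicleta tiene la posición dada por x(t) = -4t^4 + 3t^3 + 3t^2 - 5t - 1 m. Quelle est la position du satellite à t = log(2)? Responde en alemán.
Wir müssen unsere Gleichung für den Ruck j(t) = 7·exp(t) 3-mal integrieren. Die Stammfunktion von dem Ruck, mit a(0) = 7, ergibt die Beschleunigung: a(t) = 7·exp(t). Mit ∫a(t)dt und Anwendung von v(0) = 7, finden wir v(t) = 7·exp(t). Das Integral von der Geschwindigkeit, mit x(0) = 7, ergibt die Position: x(t) = 7·exp(t). Mit x(t) = 7·exp(t) und Einsetzen von t = log(2), finden wir x = 14.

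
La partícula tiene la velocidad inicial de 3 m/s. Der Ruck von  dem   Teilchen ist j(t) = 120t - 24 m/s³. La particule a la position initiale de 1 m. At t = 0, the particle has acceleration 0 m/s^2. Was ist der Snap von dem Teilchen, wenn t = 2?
Wir müssen unsere Gleichung für den Ruck j(t) = 120·t - 24 1-mal ableiten. Die Ableitung von dem Ruck ergibt den Snap: s(t) = 120. Wir haben den Snap s(t) = 120. Durch Einsetzen von t = 2: s(2) = 120.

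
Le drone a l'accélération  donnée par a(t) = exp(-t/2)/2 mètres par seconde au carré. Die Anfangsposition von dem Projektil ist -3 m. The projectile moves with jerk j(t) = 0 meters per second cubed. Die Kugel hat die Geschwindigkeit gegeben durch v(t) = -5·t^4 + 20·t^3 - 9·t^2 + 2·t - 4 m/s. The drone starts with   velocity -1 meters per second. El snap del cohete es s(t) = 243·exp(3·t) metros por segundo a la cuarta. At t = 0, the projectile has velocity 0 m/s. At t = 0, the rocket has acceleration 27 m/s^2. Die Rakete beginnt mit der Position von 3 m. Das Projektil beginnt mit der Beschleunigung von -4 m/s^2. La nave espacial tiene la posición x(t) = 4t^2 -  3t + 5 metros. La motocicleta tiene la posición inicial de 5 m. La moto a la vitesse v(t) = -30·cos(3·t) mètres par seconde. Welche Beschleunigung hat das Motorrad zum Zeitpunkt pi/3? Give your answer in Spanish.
Partiendo de la velocidad v(t) = -30·cos(3·t), tomamos 1 derivada. Derivando la velocidad, obtenemos la aceleración: a(t) = 90·sin(3·t). Tenemos la aceleración a(t) = 90·sin(3·t). Sustituyendo t = pi/3: a(pi/3) = 0.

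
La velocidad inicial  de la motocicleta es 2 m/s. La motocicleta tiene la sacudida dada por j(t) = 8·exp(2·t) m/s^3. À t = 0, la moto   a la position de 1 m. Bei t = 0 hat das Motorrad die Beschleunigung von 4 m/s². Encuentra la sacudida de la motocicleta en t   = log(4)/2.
Usando j(t) = 8·exp(2·t) y sustituyendo t = log(4)/2, encontramos j = 32.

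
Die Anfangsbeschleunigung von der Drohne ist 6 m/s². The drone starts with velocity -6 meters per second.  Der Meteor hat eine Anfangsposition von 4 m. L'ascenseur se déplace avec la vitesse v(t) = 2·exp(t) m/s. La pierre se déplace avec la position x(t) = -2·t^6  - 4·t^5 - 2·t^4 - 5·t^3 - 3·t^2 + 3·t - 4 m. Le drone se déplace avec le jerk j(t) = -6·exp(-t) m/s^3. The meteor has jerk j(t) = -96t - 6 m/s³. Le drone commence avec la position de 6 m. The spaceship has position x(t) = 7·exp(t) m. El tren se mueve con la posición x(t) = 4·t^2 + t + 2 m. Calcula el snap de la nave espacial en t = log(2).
Para resolver esto, necesitamos tomar 4 derivadas de nuestra ecuación de la posición x(t) = 7·exp(t). La derivada de la posición da la velocidad: v(t) = 7·exp(t). La derivada de la velocidad da la aceleración: a(t) = 7·exp(t). La derivada de la aceleración da la sacudida: j(t) = 7·exp(t). Tomando d/dt de j(t), encontramos s(t) = 7·exp(t). Usando s(t) = 7·exp(t) y sustituyendo t = log(2), encontramos s = 14.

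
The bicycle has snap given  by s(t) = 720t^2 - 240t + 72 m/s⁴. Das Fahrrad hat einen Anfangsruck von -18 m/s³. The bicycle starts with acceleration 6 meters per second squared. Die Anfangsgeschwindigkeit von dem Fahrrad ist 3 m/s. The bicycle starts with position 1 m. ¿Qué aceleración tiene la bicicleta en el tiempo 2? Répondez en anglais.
Starting from snap s(t) = 720·t^2 - 240·t + 72, we take 2 integrals. Taking ∫s(t)dt and applying j(0) = -18, we find j(t) = 240·t^3 - 120·t^2 + 72·t - 18. The integral of jerk, with a(0) = 6, gives acceleration: a(t) = 60·t^4 - 40·t^3 + 36·t^2 - 18·t + 6. From the given acceleration equation a(t) = 60·t^4 - 40·t^3 + 36·t^2 - 18·t + 6, we substitute t = 2 to get a = 754.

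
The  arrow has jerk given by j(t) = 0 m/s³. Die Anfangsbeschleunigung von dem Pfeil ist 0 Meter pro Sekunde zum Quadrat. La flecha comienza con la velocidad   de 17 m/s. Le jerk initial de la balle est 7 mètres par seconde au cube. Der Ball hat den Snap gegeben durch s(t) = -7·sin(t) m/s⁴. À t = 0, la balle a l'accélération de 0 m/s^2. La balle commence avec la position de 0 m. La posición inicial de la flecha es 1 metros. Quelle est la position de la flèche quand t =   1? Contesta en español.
Partiendo de la sacudida j(t) = 0, tomamos 3 integrales. Integrando la sacudida y usando la condición inicial a(0) = 0, obtenemos a(t) = 0. La integral de la aceleración, con v(0) = 17, da la velocidad: v(t) = 17. Tomando ∫v(t)dt y aplicando x(0) = 1, encontramos x(t) = 17·t + 1. De la ecuación de la posición x(t) = 17·t + 1, sustituimos t = 1 para obtener x = 18.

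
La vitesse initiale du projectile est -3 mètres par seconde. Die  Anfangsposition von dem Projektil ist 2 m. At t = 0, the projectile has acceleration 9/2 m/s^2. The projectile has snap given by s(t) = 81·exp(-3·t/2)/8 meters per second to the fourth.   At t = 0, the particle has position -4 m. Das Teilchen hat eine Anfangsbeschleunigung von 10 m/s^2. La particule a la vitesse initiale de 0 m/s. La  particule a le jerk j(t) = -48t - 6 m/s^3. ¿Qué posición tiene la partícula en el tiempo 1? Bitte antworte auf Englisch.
Starting from jerk j(t) = -48·t - 6, we take 3 antiderivatives. Taking ∫j(t)dt and applying a(0) = 10, we find a(t) = -24·t^2 - 6·t + 10. Finding the antiderivative of a(t) and using v(0) = 0: v(t) = t·(-8·t^2 - 3·t + 10). The antiderivative of velocity is position. Using x(0) = -4, we get x(t) = -2·t^4 - t^3 + 5·t^2 - 4. Using x(t) = -2·t^4 - t^3 + 5·t^2 - 4 and substituting t = 1, we find x = -2.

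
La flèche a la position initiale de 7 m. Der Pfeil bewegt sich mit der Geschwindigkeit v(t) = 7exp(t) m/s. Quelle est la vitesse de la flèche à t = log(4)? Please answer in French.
En utilisant v(t) = 7·exp(t) et en substituant t = log(4), nous trouvons v = 28.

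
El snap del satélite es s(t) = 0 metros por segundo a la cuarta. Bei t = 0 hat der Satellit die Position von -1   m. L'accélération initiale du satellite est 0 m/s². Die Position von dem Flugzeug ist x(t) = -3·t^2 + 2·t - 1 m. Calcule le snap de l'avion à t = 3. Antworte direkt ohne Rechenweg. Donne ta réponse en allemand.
Die Antwort ist 0.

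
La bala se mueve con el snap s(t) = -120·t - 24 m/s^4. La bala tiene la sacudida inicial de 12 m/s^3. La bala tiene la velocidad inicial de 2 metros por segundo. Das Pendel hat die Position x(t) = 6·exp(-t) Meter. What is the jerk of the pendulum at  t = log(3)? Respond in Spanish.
Debemos derivar nuestra ecuación de la posición x(t) = 6·exp(-t) 3 veces. La derivada de la posición da la velocidad: v(t) = -6·exp(-t). Derivando la velocidad, obtenemos la aceleración: a(t) = 6·exp(-t). Tomando d/dt de a(t), encontramos j(t) = -6·exp(-t). Usando j(t) = -6·exp(-t) y sustituyendo t = log(3), encontramos j = -2.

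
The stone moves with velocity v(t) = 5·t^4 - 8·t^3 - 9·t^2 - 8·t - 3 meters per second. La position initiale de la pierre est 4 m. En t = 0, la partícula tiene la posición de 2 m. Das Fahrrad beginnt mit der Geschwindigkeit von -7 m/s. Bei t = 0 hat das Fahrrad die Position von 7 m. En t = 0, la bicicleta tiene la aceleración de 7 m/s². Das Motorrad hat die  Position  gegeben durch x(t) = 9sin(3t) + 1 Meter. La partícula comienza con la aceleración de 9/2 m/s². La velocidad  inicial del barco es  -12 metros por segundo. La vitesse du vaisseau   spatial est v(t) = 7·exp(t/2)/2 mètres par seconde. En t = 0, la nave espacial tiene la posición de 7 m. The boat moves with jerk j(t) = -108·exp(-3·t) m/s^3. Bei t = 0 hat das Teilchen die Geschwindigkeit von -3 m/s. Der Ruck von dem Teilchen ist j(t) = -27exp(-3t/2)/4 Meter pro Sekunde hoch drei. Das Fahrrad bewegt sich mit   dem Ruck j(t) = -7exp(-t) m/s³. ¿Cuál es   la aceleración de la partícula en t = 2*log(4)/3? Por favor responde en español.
Necesitamos integrar nuestra ecuación de la sacudida j(t) = -27·exp(-3·t/2)/4 1 vez. La integral de la sacudida, con a(0) = 9/2, da la aceleración: a(t) = 9·exp(-3·t/2)/2. Usando a(t) = 9·exp(-3·t/2)/2 y sustituyendo t = 2*log(4)/3, encontramos a = 9/8.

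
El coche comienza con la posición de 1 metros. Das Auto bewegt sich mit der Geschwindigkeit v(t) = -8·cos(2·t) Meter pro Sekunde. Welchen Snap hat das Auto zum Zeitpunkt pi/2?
Wir müssen unsere Gleichung für die Geschwindigkeit v(t) = -8·cos(2·t) 3-mal ableiten. Mit d/dt von v(t) finden wir a(t) = 16·sin(2·t). Durch Ableiten von der Beschleunigung erhalten wir den Ruck: j(t) = 32·cos(2·t). Mit d/dt von j(t) finden wir s(t) = -64·sin(2·t). Wir haben den Snap s(t) = -64·sin(2·t). Durch Einsetzen von t = pi/2: s(pi/2) = 0.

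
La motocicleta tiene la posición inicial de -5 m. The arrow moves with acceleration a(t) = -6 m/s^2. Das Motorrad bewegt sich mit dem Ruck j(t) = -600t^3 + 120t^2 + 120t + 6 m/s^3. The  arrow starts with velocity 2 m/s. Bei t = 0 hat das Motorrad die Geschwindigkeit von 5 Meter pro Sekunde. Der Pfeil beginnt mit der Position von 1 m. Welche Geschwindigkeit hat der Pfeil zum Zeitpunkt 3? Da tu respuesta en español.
Debemos encontrar la integral de nuestra ecuación de la aceleración a(t) = -6 1 vez. Tomando ∫a(t)dt y aplicando v(0) = 2, encontramos v(t) = 2 - 6·t. Tenemos la velocidad v(t) = 2 - 6·t. Sustituyendo t = 3: v(3) = -16.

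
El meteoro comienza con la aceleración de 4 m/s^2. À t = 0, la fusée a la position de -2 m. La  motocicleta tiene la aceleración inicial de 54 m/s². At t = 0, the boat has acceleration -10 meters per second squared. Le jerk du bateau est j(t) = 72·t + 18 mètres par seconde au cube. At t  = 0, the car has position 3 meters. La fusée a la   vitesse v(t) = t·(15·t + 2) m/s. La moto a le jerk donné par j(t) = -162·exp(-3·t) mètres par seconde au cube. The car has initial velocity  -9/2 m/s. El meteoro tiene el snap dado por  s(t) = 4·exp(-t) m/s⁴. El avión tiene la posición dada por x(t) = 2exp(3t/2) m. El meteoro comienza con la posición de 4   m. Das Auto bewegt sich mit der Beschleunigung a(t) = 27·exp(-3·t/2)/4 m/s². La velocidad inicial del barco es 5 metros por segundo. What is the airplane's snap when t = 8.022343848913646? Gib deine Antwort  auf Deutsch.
Um dies zu lösen, müssen wir 4 Ableitungen unserer Gleichung für die Position x(t) = 2·exp(3·t/2) nehmen. Mit d/dt von x(t) finden wir v(t) = 3·exp(3·t/2). Mit d/dt von v(t) finden wir a(t) = 9·exp(3·t/2)/2. Durch Ableiten von der Beschleunigung erhalten wir den Ruck: j(t) = 27·exp(3·t/2)/4. Die Ableitung von dem Ruck ergibt den Snap: s(t) = 81·exp(3·t/2)/8. Aus der Gleichung für den Snap s(t) = 81·exp(3·t/2)/8, setzen wir t = 8.022343848913646 ein und erhalten s = 1704058.61859405.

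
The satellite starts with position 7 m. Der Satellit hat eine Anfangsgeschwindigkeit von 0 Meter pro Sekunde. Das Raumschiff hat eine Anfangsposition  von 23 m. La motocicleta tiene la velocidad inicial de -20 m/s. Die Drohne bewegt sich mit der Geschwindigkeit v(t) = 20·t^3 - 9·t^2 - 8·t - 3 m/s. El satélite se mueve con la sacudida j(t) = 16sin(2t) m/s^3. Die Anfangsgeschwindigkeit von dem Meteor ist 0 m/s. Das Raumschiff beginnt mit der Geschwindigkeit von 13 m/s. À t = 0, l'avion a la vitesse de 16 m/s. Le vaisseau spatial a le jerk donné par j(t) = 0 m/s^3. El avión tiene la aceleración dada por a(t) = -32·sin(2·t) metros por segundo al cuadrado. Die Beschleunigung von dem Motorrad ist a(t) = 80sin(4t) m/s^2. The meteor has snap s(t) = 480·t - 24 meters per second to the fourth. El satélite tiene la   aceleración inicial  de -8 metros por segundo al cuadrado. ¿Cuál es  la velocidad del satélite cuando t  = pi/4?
Para resolver esto, necesitamos tomar 2 antiderivadas de nuestra ecuación de la sacudida j(t) = 16·sin(2·t). Tomando ∫j(t)dt y aplicando a(0) = -8, encontramos a(t) = -8·cos(2·t). La antiderivada de la aceleración, con v(0) = 0, da la velocidad: v(t) = -4·sin(2·t). De la ecuación de la velocidad v(t) = -4·sin(2·t), sustituimos t = pi/4 para obtener v = -4.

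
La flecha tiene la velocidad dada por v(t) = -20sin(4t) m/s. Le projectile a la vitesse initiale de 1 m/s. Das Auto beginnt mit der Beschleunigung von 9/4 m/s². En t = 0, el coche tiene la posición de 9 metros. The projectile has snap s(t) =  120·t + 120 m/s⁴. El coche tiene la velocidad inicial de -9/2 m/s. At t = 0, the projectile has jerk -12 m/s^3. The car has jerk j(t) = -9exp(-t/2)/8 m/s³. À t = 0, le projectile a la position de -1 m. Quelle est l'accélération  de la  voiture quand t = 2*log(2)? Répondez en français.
Pour résoudre ceci, nous devons prendre 1 intégrale de notre équation du jerk j(t) = -9·exp(-t/2)/8. L'intégrale du jerk est l'accélération. En utilisant a(0) = 9/4, nous obtenons a(t) = 9·exp(-t/2)/4. Nous avons l'accélération a(t) = 9·exp(-t/2)/4. En substituant t = 2*log(2): a(2*log(2)) = 9/8.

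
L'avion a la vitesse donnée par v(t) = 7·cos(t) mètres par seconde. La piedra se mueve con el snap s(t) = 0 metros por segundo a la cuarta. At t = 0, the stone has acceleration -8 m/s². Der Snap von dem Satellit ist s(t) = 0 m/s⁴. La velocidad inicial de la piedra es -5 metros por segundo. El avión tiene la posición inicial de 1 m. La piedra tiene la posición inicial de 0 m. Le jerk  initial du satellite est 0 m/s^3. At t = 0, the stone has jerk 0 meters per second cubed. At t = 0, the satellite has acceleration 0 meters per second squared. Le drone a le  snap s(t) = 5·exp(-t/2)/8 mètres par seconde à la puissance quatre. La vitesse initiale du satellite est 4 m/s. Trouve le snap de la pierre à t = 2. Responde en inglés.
We have snap s(t) = 0. Substituting t = 2: s(2) = 0.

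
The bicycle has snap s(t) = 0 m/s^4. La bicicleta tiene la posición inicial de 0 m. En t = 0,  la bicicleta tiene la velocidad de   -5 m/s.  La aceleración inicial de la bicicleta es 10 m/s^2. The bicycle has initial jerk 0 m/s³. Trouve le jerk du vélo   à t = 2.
Nous devons trouver la primitive de notre équation du snap s(t) = 0 1 fois. La primitive du snap est le jerk. En utilisant j(0) = 0, nous obtenons j(t) = 0. En utilisant j(t) = 0 et en substituant t = 2, nous trouvons j = 0.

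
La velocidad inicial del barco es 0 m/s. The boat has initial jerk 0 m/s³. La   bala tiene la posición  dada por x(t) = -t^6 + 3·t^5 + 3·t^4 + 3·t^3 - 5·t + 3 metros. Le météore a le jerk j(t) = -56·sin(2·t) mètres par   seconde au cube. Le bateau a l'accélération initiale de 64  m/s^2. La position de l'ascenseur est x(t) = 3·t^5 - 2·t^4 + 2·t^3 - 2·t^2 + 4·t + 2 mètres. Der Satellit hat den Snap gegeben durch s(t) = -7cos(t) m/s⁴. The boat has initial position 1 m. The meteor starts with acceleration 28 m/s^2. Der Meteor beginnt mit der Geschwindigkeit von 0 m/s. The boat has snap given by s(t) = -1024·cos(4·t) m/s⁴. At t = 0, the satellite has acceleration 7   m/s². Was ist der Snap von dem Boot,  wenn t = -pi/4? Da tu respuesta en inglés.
Using s(t) = -1024·cos(4·t) and substituting t = -pi/4, we find s = 1024.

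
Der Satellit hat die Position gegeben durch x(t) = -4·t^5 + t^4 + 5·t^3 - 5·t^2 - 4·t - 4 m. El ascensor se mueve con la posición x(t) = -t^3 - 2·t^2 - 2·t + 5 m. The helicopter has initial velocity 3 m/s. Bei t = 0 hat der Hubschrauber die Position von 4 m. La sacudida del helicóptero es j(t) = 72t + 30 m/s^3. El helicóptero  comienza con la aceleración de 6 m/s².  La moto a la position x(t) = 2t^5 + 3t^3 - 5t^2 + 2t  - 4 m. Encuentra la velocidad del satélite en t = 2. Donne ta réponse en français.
Pour résoudre ceci, nous devons prendre 1 dérivée de notre équation de la position x(t) = -4·t^5 + t^4 + 5·t^3 - 5·t^2 - 4·t - 4. La dérivée de la position donne la vitesse: v(t) = -20·t^4 + 4·t^3 + 15·t^2 - 10·t - 4. Nous avons la vitesse v(t) = -20·t^4 + 4·t^3 + 15·t^2 - 10·t - 4. En substituant t = 2: v(2) = -252.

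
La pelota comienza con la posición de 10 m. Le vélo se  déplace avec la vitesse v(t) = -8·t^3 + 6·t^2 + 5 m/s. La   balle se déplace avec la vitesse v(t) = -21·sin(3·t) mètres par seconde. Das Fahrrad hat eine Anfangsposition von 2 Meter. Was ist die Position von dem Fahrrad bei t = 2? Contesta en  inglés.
Starting from velocity v(t) = -8·t^3 + 6·t^2 + 5, we take 1 integral. The integral of velocity is position. Using x(0) = 2, we get x(t) = -2·t^4 + 2·t^3 + 5·t + 2. From the given position equation x(t) = -2·t^4 + 2·t^3 + 5·t + 2, we substitute t = 2 to get x = -4.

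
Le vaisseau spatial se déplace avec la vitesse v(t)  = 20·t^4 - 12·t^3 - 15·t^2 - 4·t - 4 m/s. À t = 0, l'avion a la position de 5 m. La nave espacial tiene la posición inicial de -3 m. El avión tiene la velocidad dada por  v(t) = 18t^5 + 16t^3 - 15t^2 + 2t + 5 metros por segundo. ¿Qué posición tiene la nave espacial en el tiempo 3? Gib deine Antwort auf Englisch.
Starting from velocity v(t) = 20·t^4 - 12·t^3 - 15·t^2 - 4·t - 4, we take 1 antiderivative. The integral of velocity is position. Using x(0) = -3, we get x(t) = 4·t^5 - 3·t^4 - 5·t^3 - 2·t^2 - 4·t - 3. We have position x(t) = 4·t^5 - 3·t^4 - 5·t^3 - 2·t^2 - 4·t - 3. Substituting t = 3: x(3) = 561.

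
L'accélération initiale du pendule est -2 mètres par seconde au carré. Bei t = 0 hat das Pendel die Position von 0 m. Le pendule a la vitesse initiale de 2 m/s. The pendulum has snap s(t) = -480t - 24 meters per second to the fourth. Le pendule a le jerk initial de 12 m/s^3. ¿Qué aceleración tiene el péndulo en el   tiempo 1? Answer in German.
Um dies zu lösen, müssen wir 2 Stammfunktionen unserer Gleichung für den Snap s(t) = -480·t - 24 finden. Die Stammfunktion von dem Snap, mit j(0) = 12, ergibt den Ruck: j(t) = -240·t^2 - 24·t + 12. Durch Integration von dem Ruck und Verwendung der Anfangsbedingung a(0) = -2, erhalten wir a(t) = -80·t^3 - 12·t^2 + 12·t - 2. Wir haben die Beschleunigung a(t) = -80·t^3 - 12·t^2 + 12·t - 2. Durch Einsetzen von t = 1: a(1) = -82.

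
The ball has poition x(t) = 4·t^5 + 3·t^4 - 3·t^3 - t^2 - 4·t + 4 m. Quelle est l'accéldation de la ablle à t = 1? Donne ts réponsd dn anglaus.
To solve this, we need to take 2 derivatives of our position equation x(t) = 4·t^5 + 3·t^4 - 3·t^3 - t^2 - 4·t + 4. Differentiating position, we get velocity: v(t) = 20·t^4 + 12·t^3 - 9·t^2 - 2·t - 4. The derivative of velocity gives acceleration: a(t) = 80·t^3 + 36·t^2 - 18·t - 2. We have acceleration a(t) = 80·t^3 + 36·t^2 - 18·t - 2. Substituting t = 1: a(1) = 96.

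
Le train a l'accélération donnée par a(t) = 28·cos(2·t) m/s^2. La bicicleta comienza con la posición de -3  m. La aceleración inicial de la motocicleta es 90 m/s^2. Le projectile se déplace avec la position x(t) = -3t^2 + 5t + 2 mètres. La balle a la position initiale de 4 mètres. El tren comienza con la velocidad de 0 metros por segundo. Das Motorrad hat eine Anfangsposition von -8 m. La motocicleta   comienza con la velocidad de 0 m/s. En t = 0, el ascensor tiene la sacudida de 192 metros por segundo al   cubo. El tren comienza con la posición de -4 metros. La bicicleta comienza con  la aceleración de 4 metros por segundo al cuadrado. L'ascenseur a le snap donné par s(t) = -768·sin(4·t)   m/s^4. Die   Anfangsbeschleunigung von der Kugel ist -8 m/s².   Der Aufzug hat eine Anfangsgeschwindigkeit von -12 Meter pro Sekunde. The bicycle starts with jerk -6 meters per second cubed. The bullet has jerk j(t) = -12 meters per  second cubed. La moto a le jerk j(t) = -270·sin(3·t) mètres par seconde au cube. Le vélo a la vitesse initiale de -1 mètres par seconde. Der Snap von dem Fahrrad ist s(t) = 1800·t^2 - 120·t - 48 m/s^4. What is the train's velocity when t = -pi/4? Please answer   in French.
Nous devons intégrer notre équation de l'accélération a(t) = 28·cos(2·t) 1 fois. L'intégrale de l'accélération est la vitesse. En utilisant v(0) = 0, nous obtenons v(t) = 14·sin(2·t). Nous avons la vitesse v(t) = 14·sin(2·t). En substituant t = -pi/4: v(-pi/4) = -14.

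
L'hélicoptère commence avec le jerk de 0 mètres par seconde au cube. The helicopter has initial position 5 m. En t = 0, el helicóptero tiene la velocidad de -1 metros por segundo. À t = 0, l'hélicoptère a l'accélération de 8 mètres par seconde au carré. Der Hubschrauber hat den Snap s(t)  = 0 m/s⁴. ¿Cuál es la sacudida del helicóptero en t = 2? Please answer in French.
Pour résoudre ceci, nous devons prendre 1 intégrale de notre équation du snap s(t) = 0. L'intégrale du snap, avec j(0) = 0, donne le jerk: j(t) = 0. Nous avons le jerk j(t) = 0. En substituant t = 2: j(2) = 0.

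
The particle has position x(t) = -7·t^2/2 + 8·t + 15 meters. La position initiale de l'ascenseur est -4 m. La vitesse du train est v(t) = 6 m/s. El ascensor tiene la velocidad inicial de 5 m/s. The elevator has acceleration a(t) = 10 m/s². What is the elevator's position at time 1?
Starting from acceleration a(t) = 10, we take 2 antiderivatives. Integrating acceleration and using the initial condition v(0) = 5, we get v(t) = 10·t + 5. Finding the antiderivative of v(t) and using x(0) = -4: x(t) = 5·t^2 + 5·t - 4. From the given position equation x(t) = 5·t^2 + 5·t - 4, we substitute t = 1 to get x = 6.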